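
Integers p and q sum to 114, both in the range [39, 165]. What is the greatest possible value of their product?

3249

pq = p(114 − p) is maximized when p is as near 114/2 as the bounds allow.
Taking p = 57 and q = 57 (both in [39, 165]) gives pq = 3249.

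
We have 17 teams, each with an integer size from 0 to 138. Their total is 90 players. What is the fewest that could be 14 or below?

11

Let j be the number exceeding 14. Then the total is ≥ 15·j + 0·(17 − j) = 0 + 15j.
So 15j ≤ 90 and j ≤ 6; hence at least 17 − 6 = 11 are ≤ 14.
Exactly 11 works: 11 values at 0 and 6 at 15 total 90.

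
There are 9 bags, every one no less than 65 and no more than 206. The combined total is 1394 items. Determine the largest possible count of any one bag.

To make one bag as large as possible, make the other 8 as small as possible.
The other 8 contribute at least 8 × 65 = 520, leaving at most 1394 − 520 = 874.
But each bag is capped at 206, so the maximum is 206.
Achievable: one at 206 and the other 8 totalling 1188, which fits since 8 × 65 ≤ 1188 ≤ 8 × 206.

206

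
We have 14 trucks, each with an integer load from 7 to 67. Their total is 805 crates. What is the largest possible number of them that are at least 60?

13

With k values at 60 or above and the rest at least 7, the sum is at least 98 + 53k.
Since the sum is 805, we need 53k ≤ 707, i.e. k ≤ 13.
k = 13 is achieved by 13 values at 60 and 1 at 7, total 787; add 18 to one value (staying below 60) to reach 805.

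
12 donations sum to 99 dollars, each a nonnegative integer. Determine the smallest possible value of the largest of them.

Some value must be at least ⌈99/12⌉ = 9, since 12 × 8 = 96 < 99.
Taking 9 copies of 8 and 3 copies of 9 gives exactly 99, so 9 is attained.

9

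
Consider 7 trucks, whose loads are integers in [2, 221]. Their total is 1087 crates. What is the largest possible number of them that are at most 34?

Each value at 34 or below falls at least 221 − 34 = 187 short of the ceiling 221.
The ceiling total is 7 × 221 = 1547, and we need 1087, so at most ⌊(1547 − 1087)/187⌋ = 2 can be that low.
k = 2 is achieved by 2 values at 34 and 5 at 221, total 1173; lower one of the 221's by 86 (still > 34) to reach 1087.

2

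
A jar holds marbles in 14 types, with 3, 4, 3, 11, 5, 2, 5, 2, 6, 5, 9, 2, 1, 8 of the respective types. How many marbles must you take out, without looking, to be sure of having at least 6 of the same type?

53

In the worst case you take as many as possible of each type without reaching 6: 3 + 4 + 3 + 5 + 5 + 2 + 5 + 2 + 5 + 5 + 5 + 2 + 1 + 5 = 52.
The next one must give 6 of some type, so 52 + 1 = 53.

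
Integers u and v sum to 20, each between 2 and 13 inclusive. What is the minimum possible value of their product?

uv = u(20 − u) is concave in u, so over [7, 13] it is minimized at an endpoint.
The extreme feasible split is u = 7, v = 13, giving uv = 91.

91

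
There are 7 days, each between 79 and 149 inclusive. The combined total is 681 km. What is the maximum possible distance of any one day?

149

Maximizing one value means minimizing the remaining 6.
The other 6 contribute at least 6 × 79 = 474, leaving at most 681 − 474 = 207.
But each day is capped at 149, so the maximum is 149.
Achievable: one at 149 and the other 6 totalling 532, which fits since 6 × 79 ≤ 532 ≤ 6 × 149.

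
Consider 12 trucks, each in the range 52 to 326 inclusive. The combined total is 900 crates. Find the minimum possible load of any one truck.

Minimizing one value means maximizing the remaining 11.
The other 11 can take up 11 × 326 = 3586 ≥ 900 − 52, so one truck can sit at its floor of 52.
Achievable: one at 52 and the other 11 totalling 848, which fits since 11 × 52 ≤ 848 ≤ 11 × 326.

52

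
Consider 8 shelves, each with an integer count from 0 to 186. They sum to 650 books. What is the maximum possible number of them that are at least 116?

5

Suppose k of them are at least 116. Those contribute at least 116 each and the other 8 − k at least 0 each.
So the total is at least 116k + 0(8 − k) = 0 + 116k. This must be ≤ 650, giving k ≤ 5.
k = 5 is achieved by 5 values at 116 and 3 at 0, total 580; add 70 to one value (staying below 116) to reach 650.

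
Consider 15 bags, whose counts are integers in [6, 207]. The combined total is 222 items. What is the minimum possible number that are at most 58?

If only k of them are at most 58, the other 15 − k are at least 59, so the total is at least (15 − k)·59 + k·6.
This is ≤ 222, so (15 − k)·59 + 6k ≤ 222, which gives k ≥ 13.
Exactly 13 works: 13 values at 6 and 2 at 59 total 196; raise one of the low values by 26 (still ≤ 58) to hit 222.

13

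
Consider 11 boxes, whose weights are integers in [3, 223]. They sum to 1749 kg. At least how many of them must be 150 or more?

Each value short of 150 is at most 149, costing at least 223 − 149 = 74 against the maximum total of 2453.
We can afford to lose at most 2453 − 1749 = 704, so at most ⌊704/74⌋ = 9 fall short, and at least 2 are ≥ 150.
Exactly 2 works: 2 values at 223 and 9 at 149 total 1787; lower one of the high values by 38 (still ≥ 150) to hit 1749.

2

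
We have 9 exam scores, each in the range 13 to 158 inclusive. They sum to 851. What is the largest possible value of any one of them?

Maximizing one value means minimizing the remaining 8.
The other 8 contribute at least 8 × 13 = 104, leaving at most 851 − 104 = 747.
But each score is capped at 158, so the maximum is 158.
Achievable: one at 158 and the other 8 totalling 693, which fits since 8 × 13 ≤ 693 ≤ 8 × 158.

158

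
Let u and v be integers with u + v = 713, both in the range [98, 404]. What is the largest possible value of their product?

uv = u(713 − u) is maximized when u is as near 713/2 as the bounds allow.
Taking u = 356 and v = 357 (both in [98, 404]) gives uv = 127092.

127092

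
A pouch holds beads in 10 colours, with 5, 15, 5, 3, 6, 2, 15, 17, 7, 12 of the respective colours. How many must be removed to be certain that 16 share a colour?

86

In the worst case you take as many as possible of each colour without reaching 16: 5 + 15 + 5 + 3 + 6 + 2 + 15 + 15 + 7 + 12 = 85.
The next one must give 16 of some colour, so 85 + 1 = 86.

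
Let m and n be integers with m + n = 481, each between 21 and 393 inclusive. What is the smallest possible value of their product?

34584

For a fixed sum, mn is smallest when m and n are as far apart as possible.
At the endpoint m = 88, n = 481 − 88 = 393, so mn = 88 × 393 = 34584.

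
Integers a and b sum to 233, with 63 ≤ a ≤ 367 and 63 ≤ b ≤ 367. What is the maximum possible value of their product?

13572

With a + b fixed, ab peaks when the two are closest together.
Taking a = 116 and b = 117 (both in [63, 367]) gives ab = 13572.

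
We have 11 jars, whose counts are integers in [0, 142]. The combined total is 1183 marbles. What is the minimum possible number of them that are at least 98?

Suppose at most 11 − j of them reach 98; then j values are ≤ 97 and the rest ≤ 142.
The total is then ≤ 97·j + 142·(11 − j) = 1562 − 45j. For this to be ≥ 1183 we need j ≤ 8, so at least 11 − 8 = 3 must reach 98.
Exactly 3 works: 3 values at 142 and 8 at 97 total 1202; lower one of the high values by 19 (still ≥ 98) to hit 1183.

3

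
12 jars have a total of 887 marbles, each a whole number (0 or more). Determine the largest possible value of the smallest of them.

73

The average is 887/12 < 74, so some value is ≤ 73.
Taking 1 copy of 73 and 11 copies of 74 gives exactly 887, so 73 is attained.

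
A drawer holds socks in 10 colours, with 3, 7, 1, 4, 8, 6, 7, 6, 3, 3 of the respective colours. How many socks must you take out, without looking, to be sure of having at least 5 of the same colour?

In the worst case you take as many as possible of each colour without reaching 5: 3 + 4 + 1 + 4 + 4 + 4 + 4 + 4 + 3 + 3 = 34.
The next one must give 5 of some colour, so 34 + 1 = 35.

35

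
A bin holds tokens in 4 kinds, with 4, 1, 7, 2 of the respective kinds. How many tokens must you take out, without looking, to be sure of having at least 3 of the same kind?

In the worst case you take as many as possible of each kind without reaching 3: 2 + 1 + 2 + 2 = 7.
The next one must give 3 of some kind, so 7 + 1 = 8.

8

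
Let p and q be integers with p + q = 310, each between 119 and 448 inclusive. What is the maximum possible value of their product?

For a fixed sum, the product pq is largest when p and q are as close as possible.
Taking p = 155 and q = 155 (both in [119, 448]) gives pq = 24025.

24025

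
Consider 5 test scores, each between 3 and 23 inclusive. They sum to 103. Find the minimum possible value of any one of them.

11

Minimizing one value means maximizing the remaining 4.
The other 4 contribute at most 4 × 23 = 92, leaving at least 103 − 92 = 11.
Since 11 ≥ 3, this is achievable: one at 11 and 4 at 23.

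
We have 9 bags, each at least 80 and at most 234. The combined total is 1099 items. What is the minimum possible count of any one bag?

80

Minimizing one value means maximizing the remaining 8.
The other 8 can take up 8 × 234 = 1872 ≥ 1099 − 80, so one bag can sit at its floor of 80.
Achievable: one at 80 and the other 8 totalling 1019, which fits since 8 × 80 ≤ 1019 ≤ 8 × 234.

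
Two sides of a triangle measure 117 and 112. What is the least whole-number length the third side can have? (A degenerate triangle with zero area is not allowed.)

6

The third side must exceed |117 − 112| = 5.
The smallest integer above 5 is 6.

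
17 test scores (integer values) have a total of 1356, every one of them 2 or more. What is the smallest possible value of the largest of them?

The average is 1356/17 > 79, so not all 17 can be 79 or less; the largest is ≥ 80.
Equality holds with 13 values of 80 and 4 values of 79.

80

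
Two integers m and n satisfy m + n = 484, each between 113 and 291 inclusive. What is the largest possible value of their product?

58564

mn = m(484 − m) is maximized when m is as near 484/2 as the bounds allow.
Taking m = 242 and n = 242 (both in [113, 291]) gives mn = 58564.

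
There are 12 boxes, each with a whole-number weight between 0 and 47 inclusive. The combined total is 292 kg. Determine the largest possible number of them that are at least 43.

6

If k of the values are ≥ 43, the total is ≥ 43k + 0(12 − k).
Setting 43k + 0(12 − k) ≤ 292 gives 43k ≤ 292, so k ≤ 6.
k = 6 is achieved by 6 values at 43 and 6 at 0, total 258; add 34 to one value (staying below 43) to reach 292.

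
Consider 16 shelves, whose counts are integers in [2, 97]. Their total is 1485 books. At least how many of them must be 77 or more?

13

If only k of them are at least 77, the other 16 − k are at most 76, so the total is at most k·97 + (16 − k)·76.
This must reach 1485, so k·97 + (16 − k)·76 ≥ 1485, giving k ≥ 13.
Exactly 13 works: 13 values at 97 and 3 at 76 total 1489; lower one of the high values by 4 (still ≥ 77) to hit 1485.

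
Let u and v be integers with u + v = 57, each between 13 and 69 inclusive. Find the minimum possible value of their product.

Since u + v is fixed, pushing one of them to its bound minimizes the product.
At the endpoint u = 13, v = 57 − 13 = 44, so uv = 13 × 44 = 572.

572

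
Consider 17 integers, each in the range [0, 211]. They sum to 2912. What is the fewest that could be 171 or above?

1

If only k of them are at least 171, the other 17 − k are at most 170, so the total is at most k·211 + (17 − k)·170.
This must reach 2912, so k·211 + (17 − k)·170 ≥ 2912, giving k ≥ 1.
Exactly 1 works: 1 value at 211 and 16 at 170 total 2931; lower one of the high values by 19 (still ≥ 171) to hit 2912.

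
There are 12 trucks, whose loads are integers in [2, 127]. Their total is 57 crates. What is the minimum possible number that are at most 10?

9

Let j be the number exceeding 10. Then the total is ≥ 11·j + 2·(12 − j) = 24 + 9j.
So 9j ≤ 33 and j ≤ 3; hence at least 12 − 3 = 9 are ≤ 10.
Exactly 9 works: 9 values at 2 and 3 at 11 total 51; raise one of the low values by 6 (still ≤ 10) to hit 57.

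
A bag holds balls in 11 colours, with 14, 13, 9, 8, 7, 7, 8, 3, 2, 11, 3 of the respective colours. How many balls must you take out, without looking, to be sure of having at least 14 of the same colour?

85

In the worst case you take as many as possible of each colour without reaching 14: 13 + 13 + 9 + 8 + 7 + 7 + 8 + 3 + 2 + 11 + 3 = 84.
The next one must give 14 of some colour, so 84 + 1 = 85.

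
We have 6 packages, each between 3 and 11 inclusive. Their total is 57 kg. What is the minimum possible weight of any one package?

Minimizing one value means maximizing the remaining 5.
The other 5 can take up 5 × 11 = 55 ≥ 57 − 3, so one package can sit at its floor of 3.
Achievable: one at 3 and the other 5 totalling 54, which fits since 5 × 3 ≤ 54 ≤ 5 × 11.

3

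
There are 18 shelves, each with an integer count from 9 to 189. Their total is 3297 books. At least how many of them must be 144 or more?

Suppose at most 18 − j of them reach 144; then j values are ≤ 143 and the rest ≤ 189.
The total is then ≤ 143·j + 189·(18 − j) = 3402 − 46j. For this to be ≥ 3297 we need j ≤ 2, so at least 18 − 2 = 16 must reach 144.
Exactly 16 works: 16 values at 189 and 2 at 143 total 3310; lower one of the high values by 13 (still ≥ 144) to hit 3297.

16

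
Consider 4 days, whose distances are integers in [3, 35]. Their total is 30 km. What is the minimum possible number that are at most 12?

If only k of them are at most 12, the other 4 − k are at least 13, so the total is at least (4 − k)·13 + k·3.
This is ≤ 30, so (4 − k)·13 + 3k ≤ 30, which gives k ≥ 3.
Exactly 3 works: 3 values at 3 and 1 at 13 total 22; raise one of the low values by 8 (still ≤ 12) to hit 30.

3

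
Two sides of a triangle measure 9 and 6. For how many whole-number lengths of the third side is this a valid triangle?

The triangle inequality gives |9 − 6| < c < 9 + 6, i.e. 3 < c < 15.
So c can be any integer from 4 to 14: 11 values.

11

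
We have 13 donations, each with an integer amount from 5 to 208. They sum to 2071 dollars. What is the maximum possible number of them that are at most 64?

Each value at 64 or below falls at least 208 − 64 = 144 short of the ceiling 208.
The ceiling total is 13 × 208 = 2704, and we need 2071, so at most ⌊(2704 − 2071)/144⌋ = 4 can be that low.
k = 4 is achieved by 4 values at 64 and 9 at 208, total 2128; lower one of the 208's by 57 (still > 64) to reach 2071.

4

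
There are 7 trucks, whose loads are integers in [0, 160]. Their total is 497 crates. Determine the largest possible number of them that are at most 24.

Each value at 24 or below falls at least 160 − 24 = 136 short of the ceiling 160.
The ceiling total is 7 × 160 = 1120, and we need 497, so at most ⌊(1120 − 497)/136⌋ = 4 can be that low.
k = 4 is achieved by 4 values at 24 and 3 at 160, total 576; lower one of the 160's by 79 (still > 24) to reach 497.

4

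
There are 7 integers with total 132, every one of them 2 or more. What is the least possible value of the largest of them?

19

The 7 values sum to 132, so their maximum is at least ⌈132/7⌉ = 19.
Taking 1 copy of 18 and 6 copies of 19 gives exactly 132, so 19 is attained.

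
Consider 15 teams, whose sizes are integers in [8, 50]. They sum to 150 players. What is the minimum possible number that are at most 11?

Each value above 11 is at least 12, contributing at least 12 − 8 = 4 above the floor 8.
The sum exceeds the floor total 120 by 30, so at most ⌊30/4⌋ = 7 exceed 11, and at least 8 are ≤ 11.
Exactly 8 works: 8 values at 8 and 7 at 12 total 148; raise one of the low values by 2 (still ≤ 11) to hit 150.

8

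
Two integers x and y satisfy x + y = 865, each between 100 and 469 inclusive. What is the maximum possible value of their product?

With x + y fixed, xy peaks when the two are closest together.
Taking x = 432 and y = 433 (both in [100, 469]) gives xy = 187056.

187056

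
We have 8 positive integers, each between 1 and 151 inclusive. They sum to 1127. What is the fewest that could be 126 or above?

5

If only k of them are at least 126, the other 8 − k are at most 125, so the total is at most k·151 + (8 − k)·125.
This must reach 1127, so k·151 + (8 − k)·125 ≥ 1127, giving k ≥ 5.
Exactly 5 works: 5 values at 151 and 3 at 125 total 1130; lower one of the high values by 3 (still ≥ 126) to hit 1127.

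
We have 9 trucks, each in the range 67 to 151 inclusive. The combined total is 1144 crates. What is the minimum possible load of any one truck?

To make one truck as small as possible, make the other 8 as large as possible.
The other 8 can take up 8 × 151 = 1208 ≥ 1144 − 67, so one truck can sit at its floor of 67.
Achievable: one at 67 and the other 8 totalling 1077, which fits since 8 × 67 ≤ 1077 ≤ 8 × 151.

67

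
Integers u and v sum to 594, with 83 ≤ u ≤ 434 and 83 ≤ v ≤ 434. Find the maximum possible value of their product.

For a fixed sum, the product uv is largest when u and v are as close as possible.
Taking u = 297 and v = 297 (both in [83, 434]) gives uv = 88209.

88209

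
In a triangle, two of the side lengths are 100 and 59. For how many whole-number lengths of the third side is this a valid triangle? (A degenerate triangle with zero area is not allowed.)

The triangle inequality gives |100 − 59| < c < 100 + 59, i.e. 41 < c < 159.
So c can be any integer from 42 to 158: 117 values.

117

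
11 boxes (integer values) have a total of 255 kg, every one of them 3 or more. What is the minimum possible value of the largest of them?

24

The average is 255/11 > 23, so not all 11 can be 23 or less; the largest is ≥ 24.
Achievable: 2 of them at 24 and 9 at 23 total 255.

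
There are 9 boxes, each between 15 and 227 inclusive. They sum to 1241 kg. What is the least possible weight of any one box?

Minimizing one value means maximizing the remaining 8.
The other 8 can take up 8 × 227 = 1816 ≥ 1241 − 15, so one box can sit at its floor of 15.
Achievable: one at 15 and the other 8 totalling 1226, which fits since 8 × 15 ≤ 1226 ≤ 8 × 227.

15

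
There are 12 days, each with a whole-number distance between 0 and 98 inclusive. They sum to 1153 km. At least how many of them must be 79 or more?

Suppose at most 12 − j of them reach 79; then j values are ≤ 78 and the rest ≤ 98.
The total is then ≤ 78·j + 98·(12 − j) = 1176 − 20j. For this to be ≥ 1153 we need j ≤ 1, so at least 12 − 1 = 11 must reach 79.
Exactly 11 works: 11 values at 98 and 1 at 78 total 1156; lower one of the high values by 3 (still ≥ 79) to hit 1153.

11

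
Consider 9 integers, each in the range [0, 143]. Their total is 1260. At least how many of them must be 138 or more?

Suppose at most 9 − j of them reach 138; then j values are ≤ 137 and the rest ≤ 143.
The total is then ≤ 137·j + 143·(9 − j) = 1287 − 6j. For this to be ≥ 1260 we need j ≤ 4, so at least 9 − 4 = 5 must reach 138.
Exactly 5 works: 5 values at 143 and 4 at 137 total 1263; lower one of the high values by 3 (still ≥ 138) to hit 1260.

5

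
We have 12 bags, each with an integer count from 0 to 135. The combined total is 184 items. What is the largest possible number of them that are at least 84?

2

With k values at 84 or above and the rest at least 0, the sum is at least 0 + 84k.
Since the sum is 184, we need 84k ≤ 184, i.e. k ≤ 2.
k = 2 is achieved by 2 values at 84 and 10 at 0, total 168; add 16 to one value (staying below 84) to reach 184.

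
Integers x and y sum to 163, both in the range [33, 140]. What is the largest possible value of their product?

6642

With x + y fixed, xy peaks when the two are closest together.
Taking x = 81 and y = 82 (both in [33, 140]) gives xy = 6642.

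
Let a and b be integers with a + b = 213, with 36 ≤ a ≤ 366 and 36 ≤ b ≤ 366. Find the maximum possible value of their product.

11342

ab = a(213 − a) is maximized when a is as near 213/2 as the bounds allow.
Taking a = 106 and b = 107 (both in [36, 366]) gives ab = 11342.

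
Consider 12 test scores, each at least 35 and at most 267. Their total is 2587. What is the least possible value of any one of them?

35

To make one score as small as possible, make the other 11 as large as possible.
The other 11 can take up 11 × 267 = 2937 ≥ 2587 − 35, so one score can sit at its floor of 35.
Achievable: one at 35 and the other 11 totalling 2552, which fits since 11 × 35 ≤ 2552 ≤ 11 × 267.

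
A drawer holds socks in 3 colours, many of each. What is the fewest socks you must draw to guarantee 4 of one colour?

10

You could draw 3 of every colour without reaching 4 of any — 9 in all.
One more forces 4 of some colour, so 9 + 1 = 10.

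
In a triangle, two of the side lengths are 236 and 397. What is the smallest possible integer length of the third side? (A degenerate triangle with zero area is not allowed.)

162

The third side must exceed |236 − 397| = 161.
The smallest integer above 161 is 162.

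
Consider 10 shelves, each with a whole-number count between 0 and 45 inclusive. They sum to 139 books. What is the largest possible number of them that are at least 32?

Suppose k of them are at least 32. Those contribute at least 32 each and the other 10 − k at least 0 each.
So the total is at least 32k + 0(10 − k) = 0 + 32k. This must be ≤ 139, giving k ≤ 4.
k = 4 is achieved by 4 values at 32 and 6 at 0, total 128; add 11 to one value (staying below 32) to reach 139.

4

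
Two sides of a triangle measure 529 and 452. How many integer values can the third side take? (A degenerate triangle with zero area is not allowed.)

903

The triangle inequality gives |529 − 452| < c < 529 + 452, i.e. 77 < c < 981.
So c can be any integer from 78 to 980: 903 values.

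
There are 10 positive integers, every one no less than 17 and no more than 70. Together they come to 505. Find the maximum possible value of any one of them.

Maximizing one value means minimizing the remaining 9.
The other 9 contribute at least 9 × 17 = 153, leaving at most 505 − 153 = 352.
But each integer is capped at 70, so the maximum is 70.
Achievable: one at 70 and the other 9 totalling 435, which fits since 9 × 17 ≤ 435 ≤ 9 × 70.

70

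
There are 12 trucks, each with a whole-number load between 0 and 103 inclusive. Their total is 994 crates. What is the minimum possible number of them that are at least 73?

5

Each value short of 73 is at most 72, costing at least 103 − 72 = 31 against the maximum total of 1236.
We can afford to lose at most 1236 − 994 = 242, so at most ⌊242/31⌋ = 7 fall short, and at least 5 are ≥ 73.
Exactly 5 works: 5 values at 103 and 7 at 72 total 1019; lower one of the high values by 25 (still ≥ 73) to hit 994.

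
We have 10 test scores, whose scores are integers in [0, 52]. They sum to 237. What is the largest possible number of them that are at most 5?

6

Suppose k of them are at most 5. Those contribute at most 5 each and the rest at most 52 each.
So the total is at most 5k + 52(10 − k) = 520 − 47k. This must still be ≥ 237, so k ≤ 6.
k = 6 is achieved by 6 values at 5 and 4 at 52, total 238; lower one of the 52's by 1 (still > 5) to reach 237.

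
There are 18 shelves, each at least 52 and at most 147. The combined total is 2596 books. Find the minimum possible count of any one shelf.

Minimizing one value means maximizing the remaining 17.
The other 17 contribute at most 17 × 147 = 2499, leaving at least 2596 − 2499 = 97.
Since 97 ≥ 52, this is achievable: one at 97 and 17 at 147.

97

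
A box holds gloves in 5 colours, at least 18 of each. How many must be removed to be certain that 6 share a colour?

In the worst case you draw 5 of each of the 5 colours: 5 × 5 = 25.
One more forces 6 of some colour, so 25 + 1 = 26.

26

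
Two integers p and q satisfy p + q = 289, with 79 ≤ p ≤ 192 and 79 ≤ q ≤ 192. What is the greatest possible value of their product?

For a fixed sum, the product pq is largest when p and q are as close as possible.
Taking p = 144 and q = 145 (both in [79, 192]) gives pq = 20880.

20880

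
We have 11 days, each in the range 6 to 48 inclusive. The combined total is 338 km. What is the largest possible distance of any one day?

48

Maximizing one value means minimizing the remaining 10.
The other 10 contribute at least 10 × 6 = 60, leaving at most 338 − 60 = 278.
But each day is capped at 48, so the maximum is 48.
Achievable: one at 48 and the other 10 totalling 290, which fits since 10 × 6 ≤ 290 ≤ 10 × 48.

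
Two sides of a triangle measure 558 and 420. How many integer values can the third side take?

The triangle inequality gives |558 − 420| < c < 558 + 420, i.e. 138 < c < 978.
So c can be any integer from 139 to 977: 839 values.

839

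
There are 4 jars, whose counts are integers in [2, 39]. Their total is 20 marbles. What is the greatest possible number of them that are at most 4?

3

Suppose k of them are at most 4. Those contribute at most 4 each and the rest at most 39 each.
So the total is at most 4k + 39(4 − k) = 156 − 35k. This must still be ≥ 20, so k ≤ 3.
k = 3 is achieved by 3 values at 4 and 1 at 39, total 51; lower one of the 39's by 31 (still > 4) to reach 20.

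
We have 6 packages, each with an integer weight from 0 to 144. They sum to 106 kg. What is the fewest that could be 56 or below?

5

Let j be the number exceeding 56. Then the total is ≥ 57·j + 0·(6 − j) = 0 + 57j.
So 57j ≤ 106 and j ≤ 1; hence at least 6 − 1 = 5 are ≤ 56.
Exactly 5 works: 5 values at 0 and 1 at 57 total 57; raise one of the low values by 49 (still ≤ 56) to hit 106.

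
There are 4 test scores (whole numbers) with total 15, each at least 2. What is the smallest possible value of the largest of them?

4

If every one of the 4 were at most 3, the total would be at most 4 × 3 = 12 < 15.
Taking 1 copy of 3 and 3 copies of 4 gives exactly 15, so 4 is attained.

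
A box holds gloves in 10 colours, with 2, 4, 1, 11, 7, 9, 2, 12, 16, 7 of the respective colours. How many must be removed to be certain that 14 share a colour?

In the worst case you take as many as possible of each colour without reaching 14: 2 + 4 + 1 + 11 + 7 + 9 + 2 + 12 + 13 + 7 = 68.
The next one must give 14 of some colour, so 68 + 1 = 69.

69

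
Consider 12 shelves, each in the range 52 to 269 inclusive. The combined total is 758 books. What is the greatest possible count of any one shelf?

186

To make one shelf as large as possible, make the other 11 as small as possible.
The other 11 contribute at least 11 × 52 = 572, leaving at most 758 − 572 = 186.
Since 186 ≤ 269, this is achievable: one at 186 and 11 at 52.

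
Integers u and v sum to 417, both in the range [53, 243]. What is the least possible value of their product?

uv = u(417 − u) is concave in u, so over [174, 243] it is minimized at an endpoint.
At the endpoint u = 174, v = 417 − 174 = 243, so uv = 174 × 243 = 42282.

42282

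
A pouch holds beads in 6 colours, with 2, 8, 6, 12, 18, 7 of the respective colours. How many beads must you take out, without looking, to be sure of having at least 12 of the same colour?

In the worst case you take as many as possible of each colour without reaching 12: 2 + 8 + 6 + 11 + 11 + 7 = 45.
The next one must give 12 of some colour, so 45 + 1 = 46.

46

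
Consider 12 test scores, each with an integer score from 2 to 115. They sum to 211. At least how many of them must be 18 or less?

1

Let j be the number exceeding 18. Then the total is ≥ 19·j + 2·(12 − j) = 24 + 17j.
So 17j ≤ 187 and j ≤ 11; hence at least 12 − 11 = 1 are ≤ 18.
Exactly 1 works: 1 value at 2 and 11 at 19 total 211.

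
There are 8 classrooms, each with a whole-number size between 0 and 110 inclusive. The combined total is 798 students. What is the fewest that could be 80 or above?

If only k of them are at least 80, the other 8 − k are at most 79, so the total is at most k·110 + (8 − k)·79.
This must reach 798, so k·110 + (8 − k)·79 ≥ 798, giving k ≥ 6.
Exactly 6 works: 6 values at 110 and 2 at 79 total 818; lower one of the high values by 20 (still ≥ 80) to hit 798.

6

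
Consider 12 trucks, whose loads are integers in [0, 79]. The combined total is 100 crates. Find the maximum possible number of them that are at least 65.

1

Suppose k of them are at least 65. Those contribute at least 65 each and the other 12 − k at least 0 each.
So the total is at least 65k + 0(12 − k) = 0 + 65k. This must be ≤ 100, giving k ≤ 1.
k = 1 is achieved by 1 value at 65 and 11 at 0, total 65; add 35 to one value (staying below 65) to reach 100.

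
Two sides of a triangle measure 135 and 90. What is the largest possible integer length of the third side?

224

The third side must be less than 135 + 90 = 225.
The largest integer below 225 is 224.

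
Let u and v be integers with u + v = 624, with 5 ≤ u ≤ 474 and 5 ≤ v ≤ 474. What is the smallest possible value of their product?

uv = u(624 − u) is concave in u, so over [150, 474] it is minimized at an endpoint.
At the endpoint u = 150, v = 624 − 150 = 474, so uv = 150 × 474 = 71100.

71100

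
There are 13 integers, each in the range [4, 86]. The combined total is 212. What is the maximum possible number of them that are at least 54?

With k values at 54 or above and the rest at least 4, the sum is at least 52 + 50k.
Since the sum is 212, we need 50k ≤ 160, i.e. k ≤ 3.
k = 3 is achieved by 3 values at 54 and 10 at 4, total 202; add 10 to one value (staying below 54) to reach 212.

3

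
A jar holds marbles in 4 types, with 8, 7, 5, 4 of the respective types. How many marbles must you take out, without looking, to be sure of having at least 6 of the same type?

20

In the worst case you take as many as possible of each type without reaching 6: 5 + 5 + 5 + 4 = 19.
The next one must give 6 of some type, so 19 + 1 = 20.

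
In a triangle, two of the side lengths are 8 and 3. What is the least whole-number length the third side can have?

The third side must exceed |8 − 3| = 5.
The smallest integer above 5 is 6.

6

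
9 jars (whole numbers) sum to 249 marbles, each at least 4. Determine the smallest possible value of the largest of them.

The average is 249/9 > 27, so not all 9 can be 27 or less; the largest is ≥ 28.
Equality holds with 6 values of 28 and 3 values of 27.

28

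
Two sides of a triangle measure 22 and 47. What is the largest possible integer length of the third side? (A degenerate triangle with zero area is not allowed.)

68

The third side must be less than 22 + 47 = 69.
The largest integer below 69 is 68.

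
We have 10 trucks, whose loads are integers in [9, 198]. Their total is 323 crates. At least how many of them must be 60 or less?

Each value above 60 is at least 61, contributing at least 61 − 9 = 52 above the floor 9.
The sum exceeds the floor total 90 by 233, so at most ⌊233/52⌋ = 4 exceed 60, and at least 6 are ≤ 60.
Exactly 6 works: 6 values at 9 and 4 at 61 total 298; raise one of the low values by 25 (still ≤ 60) to hit 323.

6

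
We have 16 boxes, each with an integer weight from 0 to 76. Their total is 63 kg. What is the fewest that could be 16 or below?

Each value above 16 is at least 17, contributing at least 17 − 0 = 17 above the floor 0.
The sum exceeds the floor total 0 by 63, so at most ⌊63/17⌋ = 3 exceed 16, and at least 13 are ≤ 16.
Exactly 13 works: 13 values at 0 and 3 at 17 total 51; raise one of the low values by 12 (still ≤ 16) to hit 63.

13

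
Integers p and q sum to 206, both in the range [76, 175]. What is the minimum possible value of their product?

9880

pq = p(206 − p) is concave in p, so over [76, 130] it is minimized at an endpoint.
The extreme feasible split is p = 76, q = 130, giving pq = 9880.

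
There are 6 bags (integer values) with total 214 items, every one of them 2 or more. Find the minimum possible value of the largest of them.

36

If every one of the 6 were at most 35, the total would be at most 6 × 35 = 210 < 214.
Achievable: 4 of them at 36 and 2 at 35 total 214.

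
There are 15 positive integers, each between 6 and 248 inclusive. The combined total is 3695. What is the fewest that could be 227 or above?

If only k of them are at least 227, the other 15 − k are at most 226, so the total is at most k·248 + (15 − k)·226.
This must reach 3695, so k·248 + (15 − k)·226 ≥ 3695, giving k ≥ 14.
Exactly 14 works: 14 values at 248 and 1 at 226 total 3698; lower one of the high values by 3 (still ≥ 227) to hit 3695.

14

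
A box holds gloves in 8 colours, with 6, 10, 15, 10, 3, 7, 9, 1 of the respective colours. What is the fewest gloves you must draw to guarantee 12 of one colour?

In the worst case you take as many as possible of each colour without reaching 12: 6 + 10 + 11 + 10 + 3 + 7 + 9 + 1 = 57.
The next one must give 12 of some colour, so 57 + 1 = 58.

58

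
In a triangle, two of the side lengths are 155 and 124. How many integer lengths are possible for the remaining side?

The triangle inequality gives |155 − 124| < c < 155 + 124, i.e. 31 < c < 279.
So c can be any integer from 32 to 278: 247 values.

247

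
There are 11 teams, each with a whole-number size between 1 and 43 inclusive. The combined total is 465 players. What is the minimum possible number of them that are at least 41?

Each value short of 41 is at most 40, costing at least 43 − 40 = 3 against the maximum total of 473.
We can afford to lose at most 473 − 465 = 8, so at most ⌊8/3⌋ = 2 fall short, and at least 9 are ≥ 41.
Exactly 9 works: 9 values at 43 and 2 at 40 total 467; lower one of the high values by 2 (still ≥ 41) to hit 465.

9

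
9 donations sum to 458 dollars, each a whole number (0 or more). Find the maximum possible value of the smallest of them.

The average is 458/9 < 51, so some value is ≤ 50.
Taking 1 copy of 50 and 8 copies of 51 gives exactly 458, so 50 is attained.

50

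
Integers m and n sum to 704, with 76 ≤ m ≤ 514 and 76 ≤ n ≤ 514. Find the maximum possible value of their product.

With m + n fixed, mn peaks when the two are closest together.
Taking m = 352 and n = 352 (both in [76, 514]) gives mn = 123904.

123904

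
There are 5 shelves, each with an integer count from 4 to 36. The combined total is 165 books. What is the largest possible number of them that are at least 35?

With k values at 35 or above and the rest at least 4, the sum is at least 20 + 31k.
Since the sum is 165, we need 31k ≤ 145, i.e. k ≤ 4.
k = 4 is achieved by 4 values at 35 and 1 at 4, total 144; add 21 to one value (staying below 35) to reach 165.

4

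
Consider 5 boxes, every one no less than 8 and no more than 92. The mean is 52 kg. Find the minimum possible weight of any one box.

To make one box as small as possible, make the other 4 as large as possible.
The total is 5 × 52 = 260.
The other 4 can take up 4 × 92 = 368 ≥ 260 − 8, so one box can sit at its floor of 8.
Achievable: one at 8 and the other 4 totalling 252, which fits since 4 × 8 ≤ 252 ≤ 4 × 92.

8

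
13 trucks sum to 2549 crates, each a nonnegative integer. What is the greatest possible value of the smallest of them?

The average is 2549/13 < 197, so some value is ≤ 196.
Taking 12 copies of 196 and 1 copy of 197 gives exactly 2549, so 196 is attained.

196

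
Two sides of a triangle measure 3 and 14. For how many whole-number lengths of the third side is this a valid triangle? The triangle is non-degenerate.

The triangle inequality gives |3 − 14| < c < 3 + 14, i.e. 11 < c < 17.
So c can be any integer from 12 to 16: 5 values.

5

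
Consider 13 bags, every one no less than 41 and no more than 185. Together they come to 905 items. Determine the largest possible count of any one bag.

Maximizing one value means minimizing the remaining 12.
The other 12 contribute at least 12 × 41 = 492, leaving at most 905 − 492 = 413.
But each bag is capped at 185, so the maximum is 185.
Achievable: one at 185 and the other 12 totalling 720, which fits since 12 × 41 ≤ 720 ≤ 12 × 185.

185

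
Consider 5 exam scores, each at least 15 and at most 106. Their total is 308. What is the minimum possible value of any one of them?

15

To make one score as small as possible, make the other 4 as large as possible.
The other 4 can take up 4 × 106 = 424 ≥ 308 − 15, so one score can sit at its floor of 15.
Achievable: one at 15 and the other 4 totalling 293, which fits since 4 × 15 ≤ 293 ≤ 4 × 106.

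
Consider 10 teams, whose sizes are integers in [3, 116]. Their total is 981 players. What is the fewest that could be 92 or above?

If only k of them are at least 92, the other 10 − k are at most 91, so the total is at most k·116 + (10 − k)·91.
This must reach 981, so k·116 + (10 − k)·91 ≥ 981, giving k ≥ 3.
Exactly 3 works: 3 values at 116 and 7 at 91 total 985; lower one of the high values by 4 (still ≥ 92) to hit 981.

3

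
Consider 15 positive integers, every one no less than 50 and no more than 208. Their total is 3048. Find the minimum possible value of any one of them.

136

To make one integer as small as possible, make the other 14 as large as possible.
The other 14 contribute at most 14 × 208 = 2912, leaving at least 3048 − 2912 = 136.
Since 136 ≥ 50, this is achievable: one at 136 and 14 at 208.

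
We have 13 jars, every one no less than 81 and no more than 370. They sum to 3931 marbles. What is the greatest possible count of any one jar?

370

To make one jar as large as possible, make the other 12 as small as possible.
The other 12 contribute at least 12 × 81 = 972, leaving at most 3931 − 972 = 2959.
But each jar is capped at 370, so the maximum is 370.
Achievable: one at 370 and the other 12 totalling 3561, which fits since 12 × 81 ≤ 3561 ≤ 12 × 370.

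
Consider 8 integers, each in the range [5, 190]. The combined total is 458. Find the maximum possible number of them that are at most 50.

7

Each value at 50 or below falls at least 190 − 50 = 140 short of the ceiling 190.
The ceiling total is 8 × 190 = 1520, and we need 458, so at most ⌊(1520 − 458)/140⌋ = 7 can be that low.
k = 7 is achieved by 7 values at 50 and 1 at 190, total 540; lower one of the 190's by 82 (still > 50) to reach 458.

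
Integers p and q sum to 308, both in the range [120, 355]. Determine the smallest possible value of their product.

Since p + q is fixed, pushing one of them to its bound minimizes the product.
At the endpoint p = 120, q = 308 − 120 = 188, so pq = 120 × 188 = 22560.

22560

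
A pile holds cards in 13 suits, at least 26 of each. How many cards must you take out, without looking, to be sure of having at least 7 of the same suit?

In the worst case you draw 6 of each of the 13 suits: 13 × 6 = 78.
One more forces 7 of some suit, so 78 + 1 = 79.

79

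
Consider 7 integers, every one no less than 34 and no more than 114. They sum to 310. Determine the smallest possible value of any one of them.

34

Minimizing one value means maximizing the remaining 6.
The other 6 can take up 6 × 114 = 684 ≥ 310 − 34, so one integer can sit at its floor of 34.
Achievable: one at 34 and the other 6 totalling 276, which fits since 6 × 34 ≤ 276 ≤ 6 × 114.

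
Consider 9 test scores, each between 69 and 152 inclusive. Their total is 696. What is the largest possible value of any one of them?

To make one score as large as possible, make the other 8 as small as possible.
The other 8 contribute at least 8 × 69 = 552, leaving at most 696 − 552 = 144.
Since 144 ≤ 152, this is achievable: one at 144 and 8 at 69.

144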